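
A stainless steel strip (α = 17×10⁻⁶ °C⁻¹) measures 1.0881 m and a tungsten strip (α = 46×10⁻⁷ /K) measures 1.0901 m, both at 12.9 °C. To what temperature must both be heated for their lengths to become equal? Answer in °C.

L₁(1 + α₁ΔT) = L₂(1 + α₂ΔT) ⇒ ΔT = (L₂ − L₁)/(α₁L₁ − α₂L₂)
L₂ − L₁ = 1.0901 − 1.0881 = 2.00×10⁻³ m
α₁L₁ − α₂L₂ = 17×10⁻⁶×1.0881 − 46×10⁻⁷×1.0901 = 1.348324×10⁻⁵ m/K
ΔT = 2.00×10⁻³ / 1.348324×10⁻⁵ = 148.332 K
T = 12.9 + 148.332 = 161.232 °C

T = 161.2 °C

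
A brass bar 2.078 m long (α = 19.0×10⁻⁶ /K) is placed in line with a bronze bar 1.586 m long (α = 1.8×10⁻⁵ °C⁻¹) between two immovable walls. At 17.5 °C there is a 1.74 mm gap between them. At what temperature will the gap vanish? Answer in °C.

T = 43.1 °C

α₁L₁ = 3.9482×10⁻⁵ m/K, α₂L₂ = 2.8548×10⁻⁵ m/K → total 6.803×10⁻⁵ m/K
ΔT = g/(α₁L₁+α₂L₂) = 1.74×10⁻³ / 6.803×10⁻⁵ = 25.577 K
T = 17.5 + 25.577 = 43.077 °C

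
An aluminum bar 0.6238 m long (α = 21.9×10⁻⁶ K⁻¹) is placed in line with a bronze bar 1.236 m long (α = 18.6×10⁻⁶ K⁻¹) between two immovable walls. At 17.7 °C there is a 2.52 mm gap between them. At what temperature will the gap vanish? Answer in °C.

T = 86.5 °C

α₁L₁ = 1.366122×10⁻⁵ m/K, α₂L₂ = 2.29896×10⁻⁵ m/K → total 3.665082×10⁻⁵ m/K
ΔT = g/(α₁L₁+α₂L₂) = 2.52×10⁻³ / 3.665082×10⁻⁵ = 68.757 K
T = 17.7 + 68.757 = 86.457 °C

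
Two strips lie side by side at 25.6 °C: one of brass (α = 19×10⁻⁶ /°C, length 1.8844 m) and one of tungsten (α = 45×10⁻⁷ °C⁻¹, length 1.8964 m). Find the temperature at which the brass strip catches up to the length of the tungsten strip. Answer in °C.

T = 465.6 °C

Equal length when α₁L₁ΔT − α₂L₂ΔT = L₂ − L₁ = 1.20×10⁻² m
α₁L₁ = 3.58036×10⁻⁵, α₂L₂ = 8.5338×10⁻⁶ → Δ(αL) = 2.72698×10⁻⁵ m/K
ΔT = 1.20×10⁻² / 2.72698×10⁻⁵ = 440.047 K, so T = 25.6 + 440.047 = 465.647 °C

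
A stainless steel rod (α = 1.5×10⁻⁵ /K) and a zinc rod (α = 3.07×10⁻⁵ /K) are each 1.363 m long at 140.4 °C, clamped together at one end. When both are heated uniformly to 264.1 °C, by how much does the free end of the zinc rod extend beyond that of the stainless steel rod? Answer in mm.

ΔT = 123.7 K
stainless steel: ΔL = 1.5×10⁻⁵ × 1.363 m × 123.7 = 2.5290×10⁻³ m = 2.5290 mm
zinc: ΔL = 3.07×10⁻⁵ × 1.363 m × 123.7 = 5.1761×10⁻³ m = 5.1761 mm
difference = 5.1761 − 2.5290 = 2.6471 mm

2.65 mm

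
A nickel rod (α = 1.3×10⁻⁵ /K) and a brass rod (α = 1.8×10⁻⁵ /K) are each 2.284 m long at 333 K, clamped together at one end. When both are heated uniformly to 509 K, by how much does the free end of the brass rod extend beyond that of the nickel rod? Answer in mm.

2.01 mm

ΔT = 176 K
nickel: ΔL = 1.3×10⁻⁵ × 2.284 m × 176 = 5.2258×10⁻³ m = 5.2258 mm
brass: ΔL = 1.8×10⁻⁵ × 2.284 m × 176 = 7.2357×10⁻³ m = 7.2357 mm
difference = 7.2357 − 5.2258 = 2.0099 mm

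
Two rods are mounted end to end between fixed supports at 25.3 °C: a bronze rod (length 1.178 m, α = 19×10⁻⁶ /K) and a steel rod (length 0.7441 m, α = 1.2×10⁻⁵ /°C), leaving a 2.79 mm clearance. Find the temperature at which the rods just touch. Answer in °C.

Gap closes when ΔL₁ + ΔL₂ = 2.79 mm = 2.79×10⁻³ m
(α₁L₁ + α₂L₂)ΔT = g
α₁L₁ + α₂L₂ = 19×10⁻⁶×1.178 + 1.2×10⁻⁵×0.7441 = 3.13112×10⁻⁵ m/K
ΔT = 2.79×10⁻³ / 3.13112×10⁻⁵ = 89.11 K
T = 25.3 + 89.11 = 114.41 °C

T = 114 °C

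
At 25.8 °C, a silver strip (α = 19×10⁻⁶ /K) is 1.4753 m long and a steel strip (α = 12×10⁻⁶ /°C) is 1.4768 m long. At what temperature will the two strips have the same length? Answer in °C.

Equal length when α₁L₁ΔT − α₂L₂ΔT = L₂ − L₁ = 1.50×10⁻³ m
α₁L₁ = 2.80307×10⁻⁵, α₂L₂ = 1.77216×10⁻⁵ → Δ(αL) = 1.03091×10⁻⁵ m/K
ΔT = 1.50×10⁻³ / 1.03091×10⁻⁵ = 145.503 K, so T = 25.8 + 145.503 = 171.303 °C

T = 171.3 °C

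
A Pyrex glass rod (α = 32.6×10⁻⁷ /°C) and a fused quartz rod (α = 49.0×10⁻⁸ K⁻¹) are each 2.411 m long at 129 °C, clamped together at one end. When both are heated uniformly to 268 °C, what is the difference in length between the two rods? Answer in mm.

0.928 mm

ΔT = 139 K
Pyrex glass: ΔL = 32.6×10⁻⁷ × 2.411 m × 139 = 1.0925×10⁻³ m = 1.0925 mm
fused quartz: ΔL = 49.0×10⁻⁸ × 2.411 m × 139 = 1.6421×10⁻⁴ m = 0.16421 mm
difference = 1.0925 − 0.16421 = 0.92829 mm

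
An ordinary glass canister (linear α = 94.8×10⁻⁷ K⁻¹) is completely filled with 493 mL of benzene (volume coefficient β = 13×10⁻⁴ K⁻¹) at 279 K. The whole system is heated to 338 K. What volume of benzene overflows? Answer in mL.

The canister also expands: β_container ≈ 3α = 2.844×10⁻⁵ /K
Net overflow = V₀(β_liq − 3α_cont)ΔT
β − 3α = 1.30×10⁻³ − 2.844×10⁻⁵ = 1.27156×10⁻³ /K; ΔT = 59 K
ΔV = 493 × 1.27156×10⁻³ × 59 = 37.0 mL

37.0 mL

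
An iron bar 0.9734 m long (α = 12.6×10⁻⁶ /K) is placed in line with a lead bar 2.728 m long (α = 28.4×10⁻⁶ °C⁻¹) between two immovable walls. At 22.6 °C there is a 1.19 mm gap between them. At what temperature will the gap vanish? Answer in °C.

α₁L₁ = 1.226484×10⁻⁵ m/K, α₂L₂ = 7.74752×10⁻⁵ m/K → total 8.974004×10⁻⁵ m/K
ΔT = g/(α₁L₁+α₂L₂) = 1.19×10⁻³ / 8.974004×10⁻⁵ = 13.261 K
T = 22.6 + 13.261 = 35.861 °C

T = 35.9 °C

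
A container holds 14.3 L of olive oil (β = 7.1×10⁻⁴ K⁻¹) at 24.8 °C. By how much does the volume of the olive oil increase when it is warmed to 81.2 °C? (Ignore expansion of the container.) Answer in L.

|ΔT| = |81.2 − 24.8| = 56.4 K
ΔV = βV₀ΔT = (7.1×10⁻⁴)(14.3)(56.4) = 0.573 L

ΔV = 0.573 L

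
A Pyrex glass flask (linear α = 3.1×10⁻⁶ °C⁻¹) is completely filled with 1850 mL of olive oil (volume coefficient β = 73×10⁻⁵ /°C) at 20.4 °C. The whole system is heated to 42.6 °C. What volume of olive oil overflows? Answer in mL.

29.6 mL

The flask also expands: β_container ≈ 3α = 9.3×10⁻⁶ /K
Net overflow = V₀(β_liq − 3α_cont)ΔT
β − 3α = 7.30×10⁻⁴ − 9.3×10⁻⁶ = 7.207×10⁻⁴ /K; ΔT = 22.2 K
ΔV = 1850 × 7.207×10⁻⁴ × 22.2 = 29.6 mL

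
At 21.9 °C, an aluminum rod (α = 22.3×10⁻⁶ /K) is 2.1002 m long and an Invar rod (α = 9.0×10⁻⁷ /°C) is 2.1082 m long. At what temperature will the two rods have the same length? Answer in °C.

L₁(1 + α₁ΔT) = L₂(1 + α₂ΔT) ⇒ ΔT = (L₂ − L₁)/(α₁L₁ − α₂L₂)
L₂ − L₁ = 2.1082 − 2.1002 = 8.00×10⁻³ m
α₁L₁ − α₂L₂ = 22.3×10⁻⁶×2.1002 − 9.0×10⁻⁷×2.1082 = 4.493708×10⁻⁵ m/K
ΔT = 8.00×10⁻³ / 4.493708×10⁻⁵ = 178.027 K
T = 21.9 + 178.027 = 199.927 °C

T = 199.9 °C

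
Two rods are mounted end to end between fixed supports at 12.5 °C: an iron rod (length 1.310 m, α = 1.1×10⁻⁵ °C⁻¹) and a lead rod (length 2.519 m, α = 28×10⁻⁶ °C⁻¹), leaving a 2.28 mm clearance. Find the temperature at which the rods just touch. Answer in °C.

α₁L₁ = 1.441×10⁻⁵ m/K, α₂L₂ = 7.0532×10⁻⁵ m/K → total 8.4942×10⁻⁵ m/K
ΔT = g/(α₁L₁+α₂L₂) = 2.28×10⁻³ / 8.4942×10⁻⁵ = 26.842 K
T = 12.5 + 26.842 = 39.342 °C

T = 39.3 °C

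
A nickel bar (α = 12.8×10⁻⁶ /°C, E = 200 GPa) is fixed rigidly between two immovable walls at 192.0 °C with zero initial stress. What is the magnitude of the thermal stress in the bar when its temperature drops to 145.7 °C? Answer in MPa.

Fully constrained: the free strain ε = αΔT is blocked, so σ = Eε = EαΔT.
|ΔT| = 46.3 K
σ = 200×10⁹ × 12.8×10⁻⁶ × 46.3 = 1.19×10⁸ Pa

σ = 119 MPa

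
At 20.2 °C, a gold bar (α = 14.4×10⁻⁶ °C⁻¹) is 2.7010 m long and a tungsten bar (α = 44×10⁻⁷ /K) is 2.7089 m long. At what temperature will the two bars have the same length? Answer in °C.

L₁(1 + α₁ΔT) = L₂(1 + α₂ΔT) ⇒ ΔT = (L₂ − L₁)/(α₁L₁ − α₂L₂)
L₂ − L₁ = 2.7089 − 2.7010 = 7.90×10⁻³ m
α₁L₁ − α₂L₂ = 14.4×10⁻⁶×2.7010 − 44×10⁻⁷×2.7089 = 2.697524×10⁻⁵ m/K
ΔT = 7.90×10⁻³ / 2.697524×10⁻⁵ = 292.861 K
T = 20.2 + 292.861 = 313.061 °C

T = 313.1 °C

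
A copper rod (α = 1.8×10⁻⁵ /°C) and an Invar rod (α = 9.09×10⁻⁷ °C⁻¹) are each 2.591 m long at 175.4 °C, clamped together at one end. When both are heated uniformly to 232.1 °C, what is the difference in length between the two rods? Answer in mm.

2.51 mm

ΔT = 56.7 K
copper: ΔL = 1.8×10⁻⁵ × 2.591 m × 56.7 = 2.6444×10⁻³ m = 2.6444 mm
Invar: ΔL = 9.09×10⁻⁷ × 2.591 m × 56.7 = 1.3354×10⁻⁴ m = 0.13354 mm
difference = 2.6444 − 0.13354 = 2.51086 mm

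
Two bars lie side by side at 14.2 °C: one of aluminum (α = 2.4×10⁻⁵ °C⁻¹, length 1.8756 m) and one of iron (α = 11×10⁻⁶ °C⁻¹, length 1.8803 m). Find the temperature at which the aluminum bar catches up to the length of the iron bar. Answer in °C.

Equal length when α₁L₁ΔT − α₂L₂ΔT = L₂ − L₁ = 4.70×10⁻³ m
α₁L₁ = 4.50144×10⁻⁵, α₂L₂ = 2.06833×10⁻⁵ → Δ(αL) = 2.43311×10⁻⁵ m/K
ΔT = 4.70×10⁻³ / 2.43311×10⁻⁵ = 193.168 K, so T = 14.2 + 193.168 = 207.368 °C

T = 207.4 °C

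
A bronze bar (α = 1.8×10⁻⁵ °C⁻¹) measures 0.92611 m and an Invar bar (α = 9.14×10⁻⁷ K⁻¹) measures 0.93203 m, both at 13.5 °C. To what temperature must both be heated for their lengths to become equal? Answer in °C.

L₁(1 + α₁ΔT) = L₂(1 + α₂ΔT) ⇒ ΔT = (L₂ − L₁)/(α₁L₁ − α₂L₂)
L₂ − L₁ = 0.93203 − 0.92611 = 5.92×10⁻³ m
α₁L₁ − α₂L₂ = 1.8×10⁻⁵×0.92611 − 9.14×10⁻⁷×0.93203 = 1.581810458×10⁻⁵ m/K
ΔT = 5.92×10⁻³ / 1.581810458×10⁻⁵ = 374.255 K
T = 13.5 + 374.255 = 387.755 °C

T = 387.8 °C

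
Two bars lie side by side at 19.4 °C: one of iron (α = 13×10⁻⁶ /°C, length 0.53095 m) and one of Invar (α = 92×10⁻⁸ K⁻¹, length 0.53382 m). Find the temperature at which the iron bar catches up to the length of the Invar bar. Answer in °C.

T = 467.1 °C

L₁(1 + α₁ΔT) = L₂(1 + α₂ΔT) ⇒ ΔT = (L₂ − L₁)/(α₁L₁ − α₂L₂)
L₂ − L₁ = 0.53382 − 0.53095 = 2.87×10⁻³ m
α₁L₁ − α₂L₂ = 13×10⁻⁶×0.53095 − 92×10⁻⁸×0.53382 = 6.4112356×10⁻⁶ m/K
ΔT = 2.87×10⁻³ / 6.4112356×10⁻⁶ = 447.652 K
T = 19.4 + 447.652 = 467.052 °C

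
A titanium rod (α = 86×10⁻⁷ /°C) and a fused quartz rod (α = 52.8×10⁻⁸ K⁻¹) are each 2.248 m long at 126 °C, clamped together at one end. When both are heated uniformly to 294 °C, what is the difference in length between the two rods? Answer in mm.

ΔT = 168 K
titanium: ΔL = 86×10⁻⁷ × 2.248 m × 168 = 3.2479×10⁻³ m = 3.2479 mm
fused quartz: ΔL = 52.8×10⁻⁸ × 2.248 m × 168 = 1.9941×10⁻⁴ m = 0.19941 mm
difference = 3.2479 − 0.19941 = 3.04849 mm

3.05 mm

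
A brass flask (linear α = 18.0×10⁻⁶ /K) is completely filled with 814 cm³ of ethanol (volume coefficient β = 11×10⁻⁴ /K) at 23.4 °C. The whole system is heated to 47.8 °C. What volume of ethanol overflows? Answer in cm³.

The flask also expands: β_container ≈ 3α = 5.4×10⁻⁵ /K
Net overflow = V₀(β_liq − 3α_cont)ΔT
β − 3α = 1.10×10⁻³ − 5.4×10⁻⁵ = 1.046×10⁻³ /K; ΔT = 24.4 K
ΔV = 814 × 1.046×10⁻³ × 24.4 = 20.8 cm³

20.8 cm³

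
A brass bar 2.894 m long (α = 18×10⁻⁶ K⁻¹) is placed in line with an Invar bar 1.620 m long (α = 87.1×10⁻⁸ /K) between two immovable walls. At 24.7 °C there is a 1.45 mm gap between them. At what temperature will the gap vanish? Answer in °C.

α₁L₁ = 5.2092×10⁻⁵ m/K, α₂L₂ = 1.41102×10⁻⁶ m/K → total 5.350302×10⁻⁵ m/K
ΔT = g/(α₁L₁+α₂L₂) = 1.45×10⁻³ / 5.350302×10⁻⁵ = 27.101 K
T = 24.7 + 27.101 = 51.801 °C

T = 51.8 °C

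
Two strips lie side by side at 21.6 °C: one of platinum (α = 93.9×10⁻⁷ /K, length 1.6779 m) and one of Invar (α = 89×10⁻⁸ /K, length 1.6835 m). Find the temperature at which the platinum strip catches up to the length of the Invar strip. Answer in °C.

L₁(1 + α₁ΔT) = L₂(1 + α₂ΔT) ⇒ ΔT = (L₂ − L₁)/(α₁L₁ − α₂L₂)
L₂ − L₁ = 1.6835 − 1.6779 = 5.60×10⁻³ m
α₁L₁ − α₂L₂ = 93.9×10⁻⁷×1.6779 − 89×10⁻⁸×1.6835 = 1.4257166×10⁻⁵ m/K
ΔT = 5.60×10⁻³ / 1.4257166×10⁻⁵ = 392.785 K
T = 21.6 + 392.785 = 414.385 °C

T = 414.4 °C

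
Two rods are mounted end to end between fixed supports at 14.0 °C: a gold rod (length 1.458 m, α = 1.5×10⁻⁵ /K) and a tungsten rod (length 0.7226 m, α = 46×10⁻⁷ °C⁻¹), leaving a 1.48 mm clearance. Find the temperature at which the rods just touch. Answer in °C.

T = 72.7 °C

Gap closes when ΔL₁ + ΔL₂ = 1.48 mm = 1.48×10⁻³ m
(α₁L₁ + α₂L₂)ΔT = g
α₁L₁ + α₂L₂ = 1.5×10⁻⁵×1.458 + 46×10⁻⁷×0.7226 = 2.519396×10⁻⁵ m/K
ΔT = 1.48×10⁻³ / 2.519396×10⁻⁵ = 58.744 K
T = 14.0 + 58.744 = 72.744 °C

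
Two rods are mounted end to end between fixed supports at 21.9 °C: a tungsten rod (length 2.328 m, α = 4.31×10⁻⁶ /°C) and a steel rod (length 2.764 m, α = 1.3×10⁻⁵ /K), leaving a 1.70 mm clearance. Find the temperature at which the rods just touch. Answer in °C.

T = 58.9 °C

Gap closes when ΔL₁ + ΔL₂ = 1.70 mm = 1.70×10⁻³ m
(α₁L₁ + α₂L₂)ΔT = g
α₁L₁ + α₂L₂ = 4.31×10⁻⁶×2.328 + 1.3×10⁻⁵×2.764 = 4.596568×10⁻⁵ m/K
ΔT = 1.70×10⁻³ / 4.596568×10⁻⁵ = 36.984 K
T = 21.9 + 36.984 = 58.884 °C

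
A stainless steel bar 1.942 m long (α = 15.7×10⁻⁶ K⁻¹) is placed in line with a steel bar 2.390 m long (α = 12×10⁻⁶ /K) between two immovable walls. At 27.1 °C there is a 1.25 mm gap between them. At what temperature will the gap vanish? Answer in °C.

T = 48.2 °C

Gap closes when ΔL₁ + ΔL₂ = 1.25 mm = 1.25×10⁻³ m
(α₁L₁ + α₂L₂)ΔT = g
α₁L₁ + α₂L₂ = 15.7×10⁻⁶×1.942 + 12×10⁻⁶×2.390 = 5.91694×10⁻⁵ m/K
ΔT = 1.25×10⁻³ / 5.91694×10⁻⁵ = 21.126 K
T = 27.1 + 21.126 = 48.226 °C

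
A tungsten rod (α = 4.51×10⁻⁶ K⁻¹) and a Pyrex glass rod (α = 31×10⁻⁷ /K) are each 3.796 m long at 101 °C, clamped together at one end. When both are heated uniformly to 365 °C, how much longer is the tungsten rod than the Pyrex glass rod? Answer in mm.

1.41 mm

ΔT = 264 K
tungsten: ΔL = 4.51×10⁻⁶ × 3.796 m × 264 = 4.5197×10⁻³ m = 4.5197 mm
Pyrex glass: ΔL = 31×10⁻⁷ × 3.796 m × 264 = 3.1066×10⁻³ m = 3.1066 mm
difference = 4.5197 − 3.1066 = 1.4131 mm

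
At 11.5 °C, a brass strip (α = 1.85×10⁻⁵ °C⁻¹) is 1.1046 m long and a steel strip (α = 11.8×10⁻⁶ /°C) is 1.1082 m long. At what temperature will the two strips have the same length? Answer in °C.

L₁(1 + α₁ΔT) = L₂(1 + α₂ΔT) ⇒ ΔT = (L₂ − L₁)/(α₁L₁ − α₂L₂)
L₂ − L₁ = 1.1082 − 1.1046 = 3.60×10⁻³ m
α₁L₁ − α₂L₂ = 1.85×10⁻⁵×1.1046 − 11.8×10⁻⁶×1.1082 = 7.35834×10⁻⁶ m/K
ΔT = 3.60×10⁻³ / 7.35834×10⁻⁶ = 489.241 K
T = 11.5 + 489.241 = 500.741 °C

T = 500.7 °C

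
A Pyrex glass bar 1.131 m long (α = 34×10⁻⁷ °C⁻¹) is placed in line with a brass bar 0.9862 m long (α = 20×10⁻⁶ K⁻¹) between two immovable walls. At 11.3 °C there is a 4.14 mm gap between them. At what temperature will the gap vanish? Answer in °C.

T = 187 °C

α₁L₁ = 3.8454×10⁻⁶ m/K, α₂L₂ = 1.9724×10⁻⁵ m/K → total 2.35694×10⁻⁵ m/K
ΔT = g/(α₁L₁+α₂L₂) = 4.14×10⁻³ / 2.35694×10⁻⁵ = 175.65 K
T = 11.3 + 175.65 = 186.95 °C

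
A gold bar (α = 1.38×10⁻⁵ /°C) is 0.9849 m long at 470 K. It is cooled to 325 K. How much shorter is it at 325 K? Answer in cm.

|ΔT| = |325 − 470| = 145 K
ΔL = αL₀ΔT = (1.38×10⁻⁵)(0.9849)(145) = 1.97×10⁻³ m

ΔL = 0.197 cm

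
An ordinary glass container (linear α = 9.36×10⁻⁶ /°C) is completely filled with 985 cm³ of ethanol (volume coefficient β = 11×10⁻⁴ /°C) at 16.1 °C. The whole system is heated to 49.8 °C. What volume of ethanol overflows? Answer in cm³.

35.6 cm³

The container also expands: β_container ≈ 3α = 2.808×10⁻⁵ /K
Net overflow = V₀(β_liq − 3α_cont)ΔT
β − 3α = 1.10×10⁻³ − 2.808×10⁻⁵ = 1.07192×10⁻³ /K; ΔT = 33.7 K
ΔV = 985 × 1.07192×10⁻³ × 33.7 = 35.6 cm³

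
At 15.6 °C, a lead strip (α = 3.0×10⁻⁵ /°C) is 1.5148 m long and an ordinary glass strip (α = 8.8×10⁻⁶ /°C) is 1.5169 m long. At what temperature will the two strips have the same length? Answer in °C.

Equal length when α₁L₁ΔT − α₂L₂ΔT = L₂ − L₁ = 2.10×10⁻³ m
α₁L₁ = 4.5444×10⁻⁵, α₂L₂ = 1.334872×10⁻⁵ → Δ(αL) = 3.209528×10⁻⁵ m/K
ΔT = 2.10×10⁻³ / 3.209528×10⁻⁵ = 65.4302 K, so T = 15.6 + 65.4302 = 81.0302 °C

T = 81.03 °C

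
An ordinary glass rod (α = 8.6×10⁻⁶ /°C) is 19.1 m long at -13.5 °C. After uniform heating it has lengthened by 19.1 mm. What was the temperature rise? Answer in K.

ΔT = 116 K

ΔL = αL₀ΔT ⇒ ΔT = ΔL / (αL₀)
ΔT = 19.1×10⁻³ m / (8.6×10⁻⁶ × 19.1 m) = 116.28 K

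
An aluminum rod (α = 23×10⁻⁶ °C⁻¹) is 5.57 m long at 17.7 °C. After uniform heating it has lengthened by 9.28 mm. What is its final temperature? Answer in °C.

T = 90.1 °C

ΔL = αL₀ΔT ⇒ ΔT = ΔL / (αL₀)
ΔT = 9.28×10⁻³ m / (23×10⁻⁶ × 5.57 m) = 72.438 K
T = 17.7 + 72.438 = 90.138 °C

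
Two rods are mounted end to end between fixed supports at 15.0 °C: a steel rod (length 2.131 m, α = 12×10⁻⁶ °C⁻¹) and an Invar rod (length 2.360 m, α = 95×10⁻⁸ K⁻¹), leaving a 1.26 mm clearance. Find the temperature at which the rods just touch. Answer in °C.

Gap closes when ΔL₁ + ΔL₂ = 1.26 mm = 1.26×10⁻³ m
(α₁L₁ + α₂L₂)ΔT = g
α₁L₁ + α₂L₂ = 12×10⁻⁶×2.131 + 95×10⁻⁸×2.360 = 2.7814×10⁻⁵ m/K
ΔT = 1.26×10⁻³ / 2.7814×10⁻⁵ = 45.301 K
T = 15.0 + 45.301 = 60.301 °C

T = 60.3 °C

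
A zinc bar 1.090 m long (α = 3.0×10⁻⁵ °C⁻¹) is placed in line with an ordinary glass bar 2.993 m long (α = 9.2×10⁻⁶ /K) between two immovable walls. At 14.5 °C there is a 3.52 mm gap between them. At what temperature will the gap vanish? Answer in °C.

T = 72.9 °C

Gap closes when ΔL₁ + ΔL₂ = 3.52 mm = 3.52×10⁻³ m
(α₁L₁ + α₂L₂)ΔT = g
α₁L₁ + α₂L₂ = 3.0×10⁻⁵×1.090 + 9.2×10⁻⁶×2.993 = 6.02356×10⁻⁵ m/K
ΔT = 3.52×10⁻³ / 6.02356×10⁻⁵ = 58.437 K
T = 14.5 + 58.437 = 72.937 °C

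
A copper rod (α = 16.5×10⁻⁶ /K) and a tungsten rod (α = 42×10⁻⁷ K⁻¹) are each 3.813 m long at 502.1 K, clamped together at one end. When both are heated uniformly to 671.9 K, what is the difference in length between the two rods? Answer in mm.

ΔT = 169.8 K
copper: ΔL = 16.5×10⁻⁶ × 3.813 m × 169.8 = 1.0683×10⁻² m = 10.683 mm
tungsten: ΔL = 42×10⁻⁷ × 3.813 m × 169.8 = 2.7193×10⁻³ m = 2.7193 mm
difference = 10.683 − 2.7193 = 7.9637 mm

7.96 mm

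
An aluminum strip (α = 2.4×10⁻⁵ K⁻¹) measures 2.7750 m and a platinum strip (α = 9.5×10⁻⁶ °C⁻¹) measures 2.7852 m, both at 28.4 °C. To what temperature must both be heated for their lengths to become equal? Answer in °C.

L₁(1 + α₁ΔT) = L₂(1 + α₂ΔT) ⇒ ΔT = (L₂ − L₁)/(α₁L₁ − α₂L₂)
L₂ − L₁ = 2.7852 − 2.7750 = 1.02×10⁻² m
α₁L₁ − α₂L₂ = 2.4×10⁻⁵×2.7750 − 9.5×10⁻⁶×2.7852 = 4.01406×10⁻⁵ m/K
ΔT = 1.02×10⁻² / 4.01406×10⁻⁵ = 254.107 K
T = 28.4 + 254.107 = 282.507 °C

T = 282.5 °C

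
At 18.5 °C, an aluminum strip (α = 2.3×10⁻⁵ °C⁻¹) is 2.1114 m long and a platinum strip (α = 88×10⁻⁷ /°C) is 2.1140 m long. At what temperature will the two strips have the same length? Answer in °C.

Equal length when α₁L₁ΔT − α₂L₂ΔT = L₂ − L₁ = 2.60×10⁻³ m
α₁L₁ = 4.85622×10⁻⁵, α₂L₂ = 1.86032×10⁻⁵ → Δ(αL) = 2.9959×10⁻⁵ m/K
ΔT = 2.60×10⁻³ / 2.9959×10⁻⁵ = 86.785 K, so T = 18.5 + 86.785 = 105.285 °C

T = 105.3 °C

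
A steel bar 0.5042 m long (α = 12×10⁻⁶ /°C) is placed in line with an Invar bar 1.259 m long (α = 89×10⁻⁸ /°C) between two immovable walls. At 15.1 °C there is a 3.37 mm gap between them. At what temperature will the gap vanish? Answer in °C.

Gap closes when ΔL₁ + ΔL₂ = 3.37 mm = 3.37×10⁻³ m
(α₁L₁ + α₂L₂)ΔT = g
α₁L₁ + α₂L₂ = 12×10⁻⁶×0.5042 + 89×10⁻⁸×1.259 = 7.17091×10⁻⁶ m/K
ΔT = 3.37×10⁻³ / 7.17091×10⁻⁶ = 469.95 K
T = 15.1 + 469.95 = 485.05 °C

T = 485 °C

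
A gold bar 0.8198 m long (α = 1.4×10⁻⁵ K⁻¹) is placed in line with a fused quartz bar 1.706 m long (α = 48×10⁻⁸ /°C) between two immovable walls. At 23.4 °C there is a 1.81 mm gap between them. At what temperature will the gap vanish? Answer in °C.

Gap closes when ΔL₁ + ΔL₂ = 1.81 mm = 1.81×10⁻³ m
(α₁L₁ + α₂L₂)ΔT = g
α₁L₁ + α₂L₂ = 1.4×10⁻⁵×0.8198 + 48×10⁻⁸×1.706 = 1.229608×10⁻⁵ m/K
ΔT = 1.81×10⁻³ / 1.229608×10⁻⁵ = 147.20 K
T = 23.4 + 147.20 = 170.60 °C

T = 171 °C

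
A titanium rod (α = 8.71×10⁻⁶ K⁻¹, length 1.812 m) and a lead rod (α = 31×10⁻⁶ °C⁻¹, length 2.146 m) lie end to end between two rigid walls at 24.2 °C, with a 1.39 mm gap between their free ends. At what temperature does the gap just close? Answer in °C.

T = 41.1 °C

α₁L₁ = 1.578252×10⁻⁵ m/K, α₂L₂ = 6.6526×10⁻⁵ m/K → total 8.230852×10⁻⁵ m/K
ΔT = g/(α₁L₁+α₂L₂) = 1.39×10⁻³ / 8.230852×10⁻⁵ = 16.888 K
T = 24.2 + 16.888 = 41.088 °C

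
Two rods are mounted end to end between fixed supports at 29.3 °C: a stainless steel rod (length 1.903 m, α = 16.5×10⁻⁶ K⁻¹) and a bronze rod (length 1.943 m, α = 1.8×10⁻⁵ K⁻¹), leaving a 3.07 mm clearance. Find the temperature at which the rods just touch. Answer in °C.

T = 75.6 °C

Gap closes when ΔL₁ + ΔL₂ = 3.07 mm = 3.07×10⁻³ m
(α₁L₁ + α₂L₂)ΔT = g
α₁L₁ + α₂L₂ = 16.5×10⁻⁶×1.903 + 1.8×10⁻⁵×1.943 = 6.63735×10⁻⁵ m/K
ΔT = 3.07×10⁻³ / 6.63735×10⁻⁵ = 46.253 K
T = 29.3 + 46.253 = 75.553 °C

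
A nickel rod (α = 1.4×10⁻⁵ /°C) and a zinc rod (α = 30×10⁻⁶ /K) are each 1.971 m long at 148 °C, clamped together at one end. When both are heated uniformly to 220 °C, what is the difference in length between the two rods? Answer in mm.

2.27 mm

ΔT = 72 K
nickel: ΔL = 1.4×10⁻⁵ × 1.971 m × 72 = 1.9868×10⁻³ m = 1.9868 mm
zinc: ΔL = 30×10⁻⁶ × 1.971 m × 72 = 4.2574×10⁻³ m = 4.2574 mm
difference = 4.2574 − 1.9868 = 2.2706 mm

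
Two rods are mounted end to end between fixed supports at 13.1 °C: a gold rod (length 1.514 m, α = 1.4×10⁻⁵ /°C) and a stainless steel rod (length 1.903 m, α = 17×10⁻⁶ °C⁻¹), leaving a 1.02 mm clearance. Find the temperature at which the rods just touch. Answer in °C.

α₁L₁ = 2.1196×10⁻⁵ m/K, α₂L₂ = 3.2351×10⁻⁵ m/K → total 5.3547×10⁻⁵ m/K
ΔT = g/(α₁L₁+α₂L₂) = 1.02×10⁻³ / 5.3547×10⁻⁵ = 19.049 K
T = 13.1 + 19.049 = 32.149 °C

T = 32.1 °C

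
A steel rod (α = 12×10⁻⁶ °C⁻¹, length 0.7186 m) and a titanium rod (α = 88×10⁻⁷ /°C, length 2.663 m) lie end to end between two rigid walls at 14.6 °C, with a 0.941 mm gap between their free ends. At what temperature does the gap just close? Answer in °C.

α₁L₁ = 8.6232×10⁻⁶ m/K, α₂L₂ = 2.34344×10⁻⁵ m/K → total 3.20576×10⁻⁵ m/K
ΔT = g/(α₁L₁+α₂L₂) = 9.41×10⁻⁴ / 3.20576×10⁻⁵ = 29.353 K
T = 14.6 + 29.353 = 43.953 °C

T = 44.0 °C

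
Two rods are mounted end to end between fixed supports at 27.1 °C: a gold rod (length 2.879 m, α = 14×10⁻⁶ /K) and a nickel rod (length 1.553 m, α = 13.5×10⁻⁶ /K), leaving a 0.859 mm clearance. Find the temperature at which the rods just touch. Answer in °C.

α₁L₁ = 4.0306×10⁻⁵ m/K, α₂L₂ = 2.09655×10⁻⁵ m/K → total 6.12715×10⁻⁵ m/K
ΔT = g/(α₁L₁+α₂L₂) = 8.59×10⁻⁴ / 6.12715×10⁻⁵ = 14.020 K
T = 27.1 + 14.020 = 41.120 °C

T = 41.1 °C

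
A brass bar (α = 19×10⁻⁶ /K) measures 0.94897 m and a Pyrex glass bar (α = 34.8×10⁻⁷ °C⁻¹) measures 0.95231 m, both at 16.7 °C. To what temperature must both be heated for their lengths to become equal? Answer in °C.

T = 243.7 °C

L₁(1 + α₁ΔT) = L₂(1 + α₂ΔT) ⇒ ΔT = (L₂ − L₁)/(α₁L₁ − α₂L₂)
L₂ − L₁ = 0.95231 − 0.94897 = 3.34×10⁻³ m
α₁L₁ − α₂L₂ = 19×10⁻⁶×0.94897 − 34.8×10⁻⁷×0.95231 = 1.47163912×10⁻⁵ m/K
ΔT = 3.34×10⁻³ / 1.47163912×10⁻⁵ = 226.958 K
T = 16.7 + 226.958 = 243.658 °C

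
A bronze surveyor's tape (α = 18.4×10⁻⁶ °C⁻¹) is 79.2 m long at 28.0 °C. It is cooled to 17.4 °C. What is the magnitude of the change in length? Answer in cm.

ΔL = 1.54 cm

|ΔT| = |17.4 − 28.0| = 10.6 K
ΔL = αL₀ΔT = (18.4×10⁻⁶)(79.2)(10.6) = 1.54×10⁻² m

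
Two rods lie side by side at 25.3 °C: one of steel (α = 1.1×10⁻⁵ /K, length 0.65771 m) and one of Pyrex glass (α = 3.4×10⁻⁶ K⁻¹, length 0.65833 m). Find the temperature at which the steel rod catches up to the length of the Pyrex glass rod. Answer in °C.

L₁(1 + α₁ΔT) = L₂(1 + α₂ΔT) ⇒ ΔT = (L₂ − L₁)/(α₁L₁ − α₂L₂)
L₂ − L₁ = 0.65833 − 0.65771 = 6.20×10⁻⁴ m
α₁L₁ − α₂L₂ = 1.1×10⁻⁵×0.65771 − 3.4×10⁻⁶×0.65833 = 4.996488×10⁻⁶ m/K
ΔT = 6.20×10⁻⁴ / 4.996488×10⁻⁶ = 124.087 K
T = 25.3 + 124.087 = 149.387 °C

T = 149.4 °C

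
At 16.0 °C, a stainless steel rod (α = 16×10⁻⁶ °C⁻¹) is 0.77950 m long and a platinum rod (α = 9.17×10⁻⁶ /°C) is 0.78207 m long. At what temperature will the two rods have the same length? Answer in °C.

L₁(1 + α₁ΔT) = L₂(1 + α₂ΔT) ⇒ ΔT = (L₂ − L₁)/(α₁L₁ − α₂L₂)
L₂ − L₁ = 0.78207 − 0.77950 = 2.57×10⁻³ m
α₁L₁ − α₂L₂ = 16×10⁻⁶×0.77950 − 9.17×10⁻⁶×0.78207 = 5.3004181×10⁻⁶ m/K
ΔT = 2.57×10⁻³ / 5.3004181×10⁻⁶ = 484.867 K
T = 16.0 + 484.867 = 500.867 °C

T = 500.9 °C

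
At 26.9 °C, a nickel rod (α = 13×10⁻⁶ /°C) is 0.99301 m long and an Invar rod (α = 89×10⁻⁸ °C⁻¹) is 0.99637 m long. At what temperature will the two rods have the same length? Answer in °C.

L₁(1 + α₁ΔT) = L₂(1 + α₂ΔT) ⇒ ΔT = (L₂ − L₁)/(α₁L₁ − α₂L₂)
L₂ − L₁ = 0.99637 − 0.99301 = 3.36×10⁻³ m
α₁L₁ − α₂L₂ = 13×10⁻⁶×0.99301 − 89×10⁻⁸×0.99637 = 1.20223607×10⁻⁵ m/K
ΔT = 3.36×10⁻³ / 1.20223607×10⁻⁵ = 279.479 K
T = 26.9 + 279.479 = 306.379 °C

T = 306.4 °C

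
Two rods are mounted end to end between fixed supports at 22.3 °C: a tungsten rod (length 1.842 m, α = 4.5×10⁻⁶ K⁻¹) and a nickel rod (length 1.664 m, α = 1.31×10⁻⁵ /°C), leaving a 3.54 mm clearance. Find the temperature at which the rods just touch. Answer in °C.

Gap closes when ΔL₁ + ΔL₂ = 3.54 mm = 3.54×10⁻³ m
(α₁L₁ + α₂L₂)ΔT = g
α₁L₁ + α₂L₂ = 4.5×10⁻⁶×1.842 + 1.31×10⁻⁵×1.664 = 3.00874×10⁻⁵ m/K
ΔT = 3.54×10⁻³ / 3.00874×10⁻⁵ = 117.66 K
T = 22.3 + 117.66 = 139.96 °C

T = 140 °C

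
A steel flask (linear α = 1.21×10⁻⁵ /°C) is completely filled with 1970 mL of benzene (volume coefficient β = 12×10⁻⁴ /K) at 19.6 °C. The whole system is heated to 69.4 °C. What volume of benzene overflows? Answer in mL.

114 mL

The flask also expands: β_container ≈ 3α = 3.63×10⁻⁵ /K
Net overflow = V₀(β_liq − 3α_cont)ΔT
β − 3α = 1.20×10⁻³ − 3.63×10⁻⁵ = 1.1637×10⁻³ /K; ΔT = 49.8 K
ΔV = 1970 × 1.1637×10⁻³ × 49.8 = 114 mL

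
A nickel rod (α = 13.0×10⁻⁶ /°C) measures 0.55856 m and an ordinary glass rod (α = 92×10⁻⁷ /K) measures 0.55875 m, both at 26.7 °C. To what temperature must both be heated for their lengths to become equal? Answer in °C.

L₁(1 + α₁ΔT) = L₂(1 + α₂ΔT) ⇒ ΔT = (L₂ − L₁)/(α₁L₁ − α₂L₂)
L₂ − L₁ = 0.55875 − 0.55856 = 1.90×10⁻⁴ m
α₁L₁ − α₂L₂ = 13.0×10⁻⁶×0.55856 − 92×10⁻⁷×0.55875 = 2.12078×10⁻⁶ m/K
ΔT = 1.90×10⁻⁴ / 2.12078×10⁻⁶ = 89.590 K
T = 26.7 + 89.590 = 116.290 °C

T = 116.3 °C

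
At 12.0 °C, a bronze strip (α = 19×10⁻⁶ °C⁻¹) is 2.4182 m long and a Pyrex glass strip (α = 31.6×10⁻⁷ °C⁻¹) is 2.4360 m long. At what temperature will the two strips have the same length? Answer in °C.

L₁(1 + α₁ΔT) = L₂(1 + α₂ΔT) ⇒ ΔT = (L₂ − L₁)/(α₁L₁ − α₂L₂)
L₂ − L₁ = 2.4360 − 2.4182 = 1.78×10⁻² m
α₁L₁ − α₂L₂ = 19×10⁻⁶×2.4182 − 31.6×10⁻⁷×2.4360 = 3.824804×10⁻⁵ m/K
ΔT = 1.78×10⁻² / 3.824804×10⁻⁵ = 465.383 K
T = 12.0 + 465.383 = 477.383 °C

T = 477.4 °C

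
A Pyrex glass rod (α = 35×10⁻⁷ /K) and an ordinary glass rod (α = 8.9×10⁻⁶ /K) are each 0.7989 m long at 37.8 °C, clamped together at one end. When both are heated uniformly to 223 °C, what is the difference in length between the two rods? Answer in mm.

ΔT = 185.2 K
Pyrex glass: ΔL = 35×10⁻⁷ × 0.7989 m × 185.2 = 5.1785×10⁻⁴ m = 0.51785 mm
ordinary glass: ΔL = 8.9×10⁻⁶ × 0.7989 m × 185.2 = 1.3168×10⁻³ m = 1.3168 mm
difference = 1.3168 − 0.51785 = 0.79895 mm

0.799 mm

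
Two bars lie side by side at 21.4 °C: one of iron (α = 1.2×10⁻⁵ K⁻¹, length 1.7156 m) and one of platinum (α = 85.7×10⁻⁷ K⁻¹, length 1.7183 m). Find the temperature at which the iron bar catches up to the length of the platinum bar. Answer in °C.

T = 482.0 °C

L₁(1 + α₁ΔT) = L₂(1 + α₂ΔT) ⇒ ΔT = (L₂ − L₁)/(α₁L₁ − α₂L₂)
L₂ − L₁ = 1.7183 − 1.7156 = 2.70×10⁻³ m
α₁L₁ − α₂L₂ = 1.2×10⁻⁵×1.7156 − 85.7×10⁻⁷×1.7183 = 5.861369×10⁻⁶ m/K
ΔT = 2.70×10⁻³ / 5.861369×10⁻⁶ = 460.643 K
T = 21.4 + 460.643 = 482.043 °C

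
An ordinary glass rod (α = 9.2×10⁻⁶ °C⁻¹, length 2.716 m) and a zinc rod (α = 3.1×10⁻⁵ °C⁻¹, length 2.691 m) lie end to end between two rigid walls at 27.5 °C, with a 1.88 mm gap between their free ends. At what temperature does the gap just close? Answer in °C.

T = 44.8 °C

Gap closes when ΔL₁ + ΔL₂ = 1.88 mm = 1.88×10⁻³ m
(α₁L₁ + α₂L₂)ΔT = g
α₁L₁ + α₂L₂ = 9.2×10⁻⁶×2.716 + 3.1×10⁻⁵×2.691 = 1.084082×10⁻⁴ m/K
ΔT = 1.88×10⁻³ / 1.084082×10⁻⁴ = 17.342 K
T = 27.5 + 17.342 = 44.842 °C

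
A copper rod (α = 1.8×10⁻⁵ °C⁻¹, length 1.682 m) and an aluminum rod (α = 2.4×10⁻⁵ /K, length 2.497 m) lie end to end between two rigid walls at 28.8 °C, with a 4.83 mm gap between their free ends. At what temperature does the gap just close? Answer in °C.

α₁L₁ = 3.0276×10⁻⁵ m/K, α₂L₂ = 5.9928×10⁻⁵ m/K → total 9.0204×10⁻⁵ m/K
ΔT = g/(α₁L₁+α₂L₂) = 4.83×10⁻³ / 9.0204×10⁻⁵ = 53.545 K
T = 28.8 + 53.545 = 82.345 °C

T = 82.3 °C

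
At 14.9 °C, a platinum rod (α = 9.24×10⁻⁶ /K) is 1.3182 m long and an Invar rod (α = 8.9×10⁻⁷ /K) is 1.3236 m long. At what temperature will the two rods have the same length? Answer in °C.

T = 505.7 °C

L₁(1 + α₁ΔT) = L₂(1 + α₂ΔT) ⇒ ΔT = (L₂ − L₁)/(α₁L₁ − α₂L₂)
L₂ − L₁ = 1.3236 − 1.3182 = 5.40×10⁻³ m
α₁L₁ − α₂L₂ = 9.24×10⁻⁶×1.3182 − 8.9×10⁻⁷×1.3236 = 1.1002164×10⁻⁵ m/K
ΔT = 5.40×10⁻³ / 1.1002164×10⁻⁵ = 490.813 K
T = 14.9 + 490.813 = 505.713 °C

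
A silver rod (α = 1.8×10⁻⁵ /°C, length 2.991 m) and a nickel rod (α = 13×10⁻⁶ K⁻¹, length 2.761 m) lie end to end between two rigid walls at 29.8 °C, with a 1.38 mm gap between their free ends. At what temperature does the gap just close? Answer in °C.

T = 45.2 °C

α₁L₁ = 5.3838×10⁻⁵ m/K, α₂L₂ = 3.5893×10⁻⁵ m/K → total 8.9731×10⁻⁵ m/K
ΔT = g/(α₁L₁+α₂L₂) = 1.38×10⁻³ / 8.9731×10⁻⁵ = 15.379 K
T = 29.8 + 15.379 = 45.179 °C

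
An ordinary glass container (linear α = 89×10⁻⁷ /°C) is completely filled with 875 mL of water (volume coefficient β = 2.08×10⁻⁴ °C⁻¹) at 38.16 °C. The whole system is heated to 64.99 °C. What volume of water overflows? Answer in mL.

4.26 mL

The container also expands: β_container ≈ 3α = 2.67×10⁻⁵ /K
Net overflow = V₀(β_liq − 3α_cont)ΔT
β − 3α = 2.08×10⁻⁴ − 2.67×10⁻⁵ = 1.813×10⁻⁴ /K; ΔT = 26.83 K
ΔV = 875 × 1.813×10⁻⁴ × 26.83 = 4.26 mL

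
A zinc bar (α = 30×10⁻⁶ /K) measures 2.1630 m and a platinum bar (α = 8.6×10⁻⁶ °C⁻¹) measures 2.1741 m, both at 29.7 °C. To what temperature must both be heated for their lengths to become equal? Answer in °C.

T = 270.0 °C

L₁(1 + α₁ΔT) = L₂(1 + α₂ΔT) ⇒ ΔT = (L₂ − L₁)/(α₁L₁ − α₂L₂)
L₂ − L₁ = 2.1741 − 2.1630 = 1.11×10⁻² m
α₁L₁ − α₂L₂ = 30×10⁻⁶×2.1630 − 8.6×10⁻⁶×2.1741 = 4.619274×10⁻⁵ m/K
ΔT = 1.11×10⁻² / 4.619274×10⁻⁵ = 240.298 K
T = 29.7 + 240.298 = 269.998 °C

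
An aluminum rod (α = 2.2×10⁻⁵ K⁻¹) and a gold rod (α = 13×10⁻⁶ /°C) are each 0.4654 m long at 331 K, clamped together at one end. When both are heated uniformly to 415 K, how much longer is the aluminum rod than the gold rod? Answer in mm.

0.352 mm

ΔT = 84 K
aluminum: ΔL = 2.2×10⁻⁵ × 0.4654 m × 84 = 8.6006×10⁻⁴ m = 0.86006 mm
gold: ΔL = 13×10⁻⁶ × 0.4654 m × 84 = 5.0822×10⁻⁴ m = 0.50822 mm
difference = 0.86006 − 0.50822 = 0.35184 mm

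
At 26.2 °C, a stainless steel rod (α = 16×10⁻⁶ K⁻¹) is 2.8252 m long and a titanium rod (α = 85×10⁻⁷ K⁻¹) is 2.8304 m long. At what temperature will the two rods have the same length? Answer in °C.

T = 272.1 °C

Equal length when α₁L₁ΔT − α₂L₂ΔT = L₂ − L₁ = 5.20×10⁻³ m
α₁L₁ = 4.52032×10⁻⁵, α₂L₂ = 2.40584×10⁻⁵ → Δ(αL) = 2.11448×10⁻⁵ m/K
ΔT = 5.20×10⁻³ / 2.11448×10⁻⁵ = 245.923 K, so T = 26.2 + 245.923 = 272.123 °C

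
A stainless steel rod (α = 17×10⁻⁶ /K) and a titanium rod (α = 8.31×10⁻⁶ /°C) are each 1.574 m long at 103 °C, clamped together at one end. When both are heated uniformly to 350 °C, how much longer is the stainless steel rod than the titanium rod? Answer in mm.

ΔT = 247 K
stainless steel: ΔL = 17×10⁻⁶ × 1.574 m × 247 = 6.6092×10⁻³ m = 6.6092 mm
titanium: ΔL = 8.31×10⁻⁶ × 1.574 m × 247 = 3.2307×10⁻³ m = 3.2307 mm
difference = 6.6092 − 3.2307 = 3.3785 mm

3.38 mm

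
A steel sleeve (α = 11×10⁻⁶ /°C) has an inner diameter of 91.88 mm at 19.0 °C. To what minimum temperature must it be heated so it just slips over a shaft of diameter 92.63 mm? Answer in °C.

T = 761 °C

Required Δd = 92.63 − 91.88 = 0.75 mm
Δd = αd₀ΔT ⇒ ΔT = Δd/(αd₀) = 0.75 / (11×10⁻⁶ × 91.88) = 742.07 K
T_min = 19.0 + 742.07 = 761.07 °C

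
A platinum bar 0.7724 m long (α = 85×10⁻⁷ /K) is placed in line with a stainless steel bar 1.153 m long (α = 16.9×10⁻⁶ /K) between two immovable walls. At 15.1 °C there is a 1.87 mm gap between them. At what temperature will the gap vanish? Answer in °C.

T = 86.9 °C

α₁L₁ = 6.5654×10⁻⁶ m/K, α₂L₂ = 1.94857×10⁻⁵ m/K → total 2.60511×10⁻⁵ m/K
ΔT = g/(α₁L₁+α₂L₂) = 1.87×10⁻³ / 2.60511×10⁻⁵ = 71.782 K
T = 15.1 + 71.782 = 86.882 °C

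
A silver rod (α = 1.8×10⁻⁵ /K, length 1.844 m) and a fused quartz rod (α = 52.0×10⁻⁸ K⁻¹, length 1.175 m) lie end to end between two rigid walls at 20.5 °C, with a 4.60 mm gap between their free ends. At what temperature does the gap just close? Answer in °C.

α₁L₁ = 3.3192×10⁻⁵ m/K, α₂L₂ = 6.110×10⁻⁷ m/K → total 3.3803×10⁻⁵ m/K
ΔT = g/(α₁L₁+α₂L₂) = 4.60×10⁻³ / 3.3803×10⁻⁵ = 136.08 K
T = 20.5 + 136.08 = 156.58 °C

T = 157 °C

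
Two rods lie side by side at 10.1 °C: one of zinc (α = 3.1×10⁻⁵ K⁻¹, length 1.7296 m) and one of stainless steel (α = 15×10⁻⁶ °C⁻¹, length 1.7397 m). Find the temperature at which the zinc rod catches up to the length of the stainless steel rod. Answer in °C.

T = 377.1 °C

Equal length when α₁L₁ΔT − α₂L₂ΔT = L₂ − L₁ = 1.01×10⁻² m
α₁L₁ = 5.36176×10⁻⁵, α₂L₂ = 2.60955×10⁻⁵ → Δ(αL) = 2.75221×10⁻⁵ m/K
ΔT = 1.01×10⁻² / 2.75221×10⁻⁵ = 366.978 K, so T = 10.1 + 366.978 = 377.078 °C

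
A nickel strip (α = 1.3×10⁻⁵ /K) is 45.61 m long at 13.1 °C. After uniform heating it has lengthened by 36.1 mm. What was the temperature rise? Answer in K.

ΔL = αL₀ΔT ⇒ ΔT = ΔL / (αL₀)
ΔT = 36.1×10⁻³ m / (1.3×10⁻⁵ × 45.61 m) = 60.884 K

ΔT = 60.9 K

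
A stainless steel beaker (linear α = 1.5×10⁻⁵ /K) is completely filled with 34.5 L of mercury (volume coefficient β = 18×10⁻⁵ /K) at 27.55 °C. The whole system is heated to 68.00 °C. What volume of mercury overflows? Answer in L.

The beaker also expands: β_container ≈ 3α = 4.5×10⁻⁵ /K
Net overflow = V₀(β_liq − 3α_cont)ΔT
β − 3α = 1.80×10⁻⁴ − 4.5×10⁻⁵ = 1.35×10⁻⁴ /K; ΔT = 40.45 K
ΔV = 34.5 × 1.35×10⁻⁴ × 40.45 = 0.188 L

0.188 L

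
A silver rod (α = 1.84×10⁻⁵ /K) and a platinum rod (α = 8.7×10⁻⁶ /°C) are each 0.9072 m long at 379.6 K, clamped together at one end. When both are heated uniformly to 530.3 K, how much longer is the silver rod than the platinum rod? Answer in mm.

ΔT = 150.7 K
silver: ΔL = 1.84×10⁻⁵ × 0.9072 m × 150.7 = 2.5156×10⁻³ m = 2.5156 mm
platinum: ΔL = 8.7×10⁻⁶ × 0.9072 m × 150.7 = 1.1894×10⁻³ m = 1.1894 mm
difference = 2.5156 − 1.1894 = 1.3262 mm

1.33 mm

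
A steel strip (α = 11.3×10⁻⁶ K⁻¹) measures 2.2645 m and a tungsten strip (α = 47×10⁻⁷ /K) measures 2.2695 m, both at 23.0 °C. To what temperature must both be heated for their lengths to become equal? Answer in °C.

T = 358.1 °C

L₁(1 + α₁ΔT) = L₂(1 + α₂ΔT) ⇒ ΔT = (L₂ − L₁)/(α₁L₁ − α₂L₂)
L₂ − L₁ = 2.2695 − 2.2645 = 5.00×10⁻³ m
α₁L₁ − α₂L₂ = 11.3×10⁻⁶×2.2645 − 47×10⁻⁷×2.2695 = 1.49222×10⁻⁵ m/K
ΔT = 5.00×10⁻³ / 1.49222×10⁻⁵ = 335.071 K
T = 23.0 + 335.071 = 358.071 °C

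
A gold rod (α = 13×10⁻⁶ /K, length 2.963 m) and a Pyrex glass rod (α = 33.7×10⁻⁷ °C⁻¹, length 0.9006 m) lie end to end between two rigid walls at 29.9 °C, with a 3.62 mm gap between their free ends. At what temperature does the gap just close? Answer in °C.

T = 117 °C

α₁L₁ = 3.8519×10⁻⁵ m/K, α₂L₂ = 3.035022×10⁻⁶ m/K → total 4.1554022×10⁻⁵ m/K
ΔT = g/(α₁L₁+α₂L₂) = 3.62×10⁻³ / 4.1554022×10⁻⁵ = 87.12 K
T = 29.9 + 87.12 = 117.02 °C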